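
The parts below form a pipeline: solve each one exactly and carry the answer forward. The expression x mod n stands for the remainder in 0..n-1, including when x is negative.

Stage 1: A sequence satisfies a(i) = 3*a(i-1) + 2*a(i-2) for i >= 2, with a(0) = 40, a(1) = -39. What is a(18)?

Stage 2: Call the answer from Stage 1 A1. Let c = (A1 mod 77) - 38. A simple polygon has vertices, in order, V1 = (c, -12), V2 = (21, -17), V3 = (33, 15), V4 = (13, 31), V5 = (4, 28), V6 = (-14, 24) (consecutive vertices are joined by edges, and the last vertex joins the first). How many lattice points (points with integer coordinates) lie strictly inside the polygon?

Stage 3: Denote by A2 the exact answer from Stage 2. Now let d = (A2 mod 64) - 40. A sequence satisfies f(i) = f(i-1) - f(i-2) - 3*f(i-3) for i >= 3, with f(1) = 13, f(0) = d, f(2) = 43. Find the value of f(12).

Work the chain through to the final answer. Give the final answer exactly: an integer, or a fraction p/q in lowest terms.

Stage 1: a(2) = 3*(-39) + 2*(40) = -37; iterating: a(2)=-37, a(3)=-189, a(4)=-641, a(5)=-2301, a(6)=-8185, a(7)=-29157, a(8)=-103841, a(9)=-369837, a(10)=-1317193, a(11)=-4691253, a(12)=-16708145, a(13)=-59506941, a(14)=-211937113, a(15)=-754825221, a(16)=-2688349889, a(17)=-9574700109, a(18)=-34100800105; answer -34100800105
Stage 2: A1 = -34100800105; c = -25; cross terms: (-25*-17 - 21*-12)=677, (21*15 - 33*-17)=876, (33*31 - 13*15)=828, (13*28 - 4*31)=240, (4*24 - -14*28)=488, (-14*-12 - -25*24)=768; twice the area = |3877| = 3877; area = 3877/2; boundary points = 1 + 4 + 4 + 3 + 2 + 1 = 15; strictly interior points = area - boundary/2 + 1 = 1932; answer 1932
Stage 3: A2 = 1932; d = -28; f(3) = 1*(43) - 1*(13) - 3*(-28) = 114; iterating: f(3)=114, f(4)=32, f(5)=-211, f(6)=-585, f(7)=-470, f(8)=748, f(9)=2973, f(10)=3635, f(11)=-1582, f(12)=-14136; answer -14136

-14136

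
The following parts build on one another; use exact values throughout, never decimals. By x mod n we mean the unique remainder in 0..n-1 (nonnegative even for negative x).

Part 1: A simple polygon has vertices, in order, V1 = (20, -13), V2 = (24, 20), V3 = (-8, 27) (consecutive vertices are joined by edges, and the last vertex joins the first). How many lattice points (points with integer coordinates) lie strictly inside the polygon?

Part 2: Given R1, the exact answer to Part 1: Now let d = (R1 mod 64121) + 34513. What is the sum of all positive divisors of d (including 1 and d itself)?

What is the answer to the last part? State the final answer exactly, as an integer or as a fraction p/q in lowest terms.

Part 1: cross terms: (20*20 - 24*-13)=712, (24*27 - -8*20)=808, (-8*-13 - 20*27)=-436; twice the area = |1084| = 1084; area = 542; boundary points = 1 + 1 + 4 = 6; strictly interior points = area - boundary/2 + 1 = 540; answer 540
Part 2: R1 = 540; d = 35053; 35053 is prime, so its only divisors are 1 and 35053; sigma = 1 + 35053 = 35054; answer 35054

35054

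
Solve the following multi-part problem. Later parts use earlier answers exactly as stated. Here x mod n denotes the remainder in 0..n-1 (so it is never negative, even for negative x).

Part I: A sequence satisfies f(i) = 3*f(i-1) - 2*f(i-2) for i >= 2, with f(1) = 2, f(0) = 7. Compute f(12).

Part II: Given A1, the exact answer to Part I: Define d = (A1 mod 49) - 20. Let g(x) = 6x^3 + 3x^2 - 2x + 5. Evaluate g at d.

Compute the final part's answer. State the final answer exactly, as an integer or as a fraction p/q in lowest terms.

Part I: f(2) = 3*(2) - 2*(7) = -8; iterating: f(2)=-8, f(3)=-28, f(4)=-68, f(5)=-148, f(6)=-308, f(7)=-628, f(8)=-1268, f(9)=-2548, f(10)=-5108, f(11)=-10228, f(12)=-20468; answer -20468
Part II: A1 = -20468; d = -6; 6*(-6)^3 + 3*(-6)^2 - 2*(-6)^1 + 5 = (-1296) + (108) + (12) + (5) = -1171; answer -1171

-1171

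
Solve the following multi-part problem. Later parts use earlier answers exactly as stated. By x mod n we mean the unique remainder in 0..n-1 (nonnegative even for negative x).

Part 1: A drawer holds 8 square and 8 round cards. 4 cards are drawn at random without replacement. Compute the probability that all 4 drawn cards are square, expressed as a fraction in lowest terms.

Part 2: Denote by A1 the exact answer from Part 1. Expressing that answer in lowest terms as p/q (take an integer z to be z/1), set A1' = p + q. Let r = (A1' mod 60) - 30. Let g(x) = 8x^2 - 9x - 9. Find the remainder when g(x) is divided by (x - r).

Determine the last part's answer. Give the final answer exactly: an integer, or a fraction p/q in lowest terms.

90

Part 1: total draws C(16,4) = 1820; favorable C(8,4) = 70; P = 1/26; answer 1/26
Part 2: A1 = 1/26; threaded value p + q = 27; r = -3; remainder = value at the root: 8*(-3)^2 - 9*(-3)^1 - 9 = (72) + (27) + (-9) = 90; answer 90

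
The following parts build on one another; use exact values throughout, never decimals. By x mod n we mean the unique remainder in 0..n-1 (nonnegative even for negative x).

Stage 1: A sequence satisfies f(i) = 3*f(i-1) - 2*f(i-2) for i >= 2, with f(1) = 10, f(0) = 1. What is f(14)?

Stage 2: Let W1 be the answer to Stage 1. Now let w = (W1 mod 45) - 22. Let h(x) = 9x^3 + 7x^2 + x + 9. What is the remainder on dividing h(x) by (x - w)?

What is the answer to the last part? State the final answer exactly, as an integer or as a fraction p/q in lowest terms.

Stage 1: f(2) = 3*(10) - 2*(1) = 28; iterating: f(2)=28, f(3)=64, f(4)=136, f(5)=280, f(6)=568, f(7)=1144, f(8)=2296, f(9)=4600, f(10)=9208, f(11)=18424, f(12)=36856, f(13)=73720, f(14)=147448; answer 147448
Stage 2: W1 = 147448; w = 6; remainder = value at the root: 9*(6)^3 + 7*(6)^2 + 1*(6)^1 + 9 = (1944) + (252) + (6) + (9) = 2211; answer 2211

2211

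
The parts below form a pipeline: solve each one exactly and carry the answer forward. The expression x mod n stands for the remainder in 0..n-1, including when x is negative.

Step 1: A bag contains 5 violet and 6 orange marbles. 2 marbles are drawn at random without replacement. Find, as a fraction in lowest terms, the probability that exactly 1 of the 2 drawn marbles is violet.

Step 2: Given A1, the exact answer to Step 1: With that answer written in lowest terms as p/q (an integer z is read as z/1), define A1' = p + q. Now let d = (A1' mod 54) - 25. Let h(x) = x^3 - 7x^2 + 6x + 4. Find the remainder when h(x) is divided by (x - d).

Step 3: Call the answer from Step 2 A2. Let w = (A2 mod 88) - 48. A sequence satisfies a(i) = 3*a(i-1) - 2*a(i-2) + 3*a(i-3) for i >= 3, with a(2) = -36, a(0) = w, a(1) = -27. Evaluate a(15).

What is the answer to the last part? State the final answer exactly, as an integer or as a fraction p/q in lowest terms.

-7735731

Step 1: total draws C(11,2) = 55; favorable C(5,1)*C(6,1) = 30; P = 6/11; answer 6/11
Step 2: A1 = 6/11; threaded value p + q = 17; d = -8; remainder = value at the root: 1*(-8)^3 - 7*(-8)^2 + 6*(-8)^1 + 4 = (-512) + (-448) + (-48) + (4) = -1004; answer -1004
Step 3: A2 = -1004; w = 4; a(3) = 3*(-36) - 2*(-27) + 3*(4) = -42; iterating: a(3)=-42, a(4)=-135, a(5)=-429, a(6)=-1143, a(7)=-2976, a(8)=-7929, a(9)=-21264, a(10)=-56862, a(11)=-151845, a(12)=-405603, a(13)=-1083705, a(14)=-2895444, a(15)=-7735731; answer -7735731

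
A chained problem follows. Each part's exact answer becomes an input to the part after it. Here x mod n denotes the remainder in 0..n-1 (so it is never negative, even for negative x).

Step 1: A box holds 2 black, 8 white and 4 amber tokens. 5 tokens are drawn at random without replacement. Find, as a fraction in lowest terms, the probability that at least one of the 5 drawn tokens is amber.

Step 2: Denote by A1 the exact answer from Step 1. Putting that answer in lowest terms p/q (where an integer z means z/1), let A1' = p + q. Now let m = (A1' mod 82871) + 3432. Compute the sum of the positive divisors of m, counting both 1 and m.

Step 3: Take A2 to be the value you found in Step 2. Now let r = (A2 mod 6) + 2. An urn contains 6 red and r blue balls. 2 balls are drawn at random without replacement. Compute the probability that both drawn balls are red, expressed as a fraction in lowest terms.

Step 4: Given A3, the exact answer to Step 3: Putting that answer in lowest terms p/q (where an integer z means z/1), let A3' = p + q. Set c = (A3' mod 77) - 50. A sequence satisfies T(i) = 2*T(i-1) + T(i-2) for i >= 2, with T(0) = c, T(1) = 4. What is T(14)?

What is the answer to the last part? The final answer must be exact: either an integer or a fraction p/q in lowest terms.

-1216078

Step 1: total draws C(14,5) = 2002; complement C(10,5) = 252; favorable 2002 - 252 = 1750; P = 125/143; answer 125/143
Step 2: A1 = 125/143; threaded value p + q = 268; m = 3700; 3700 = 2^2 * 5^2 * 37; sigma = (1 + 2 + 4) * (1 + 5 + 25) * (1 + 37) = 7 * 31 * 38 = 8246; answer 8246
Step 3: A2 = 8246; r = 4; total draws C(10,2) = 45; favorable C(6,2) = 15; P = 1/3; answer 1/3
Step 4: A3 = 1/3; threaded value p + q = 4; c = -46; T(2) = 2*(4) + 1*(-46) = -38; iterating: T(2)=-38, T(3)=-72, T(4)=-182, T(5)=-436, T(6)=-1054, T(7)=-2544, T(8)=-6142, T(9)=-14828, T(10)=-35798, T(11)=-86424, T(12)=-208646, T(13)=-503716, T(14)=-1216078; answer -1216078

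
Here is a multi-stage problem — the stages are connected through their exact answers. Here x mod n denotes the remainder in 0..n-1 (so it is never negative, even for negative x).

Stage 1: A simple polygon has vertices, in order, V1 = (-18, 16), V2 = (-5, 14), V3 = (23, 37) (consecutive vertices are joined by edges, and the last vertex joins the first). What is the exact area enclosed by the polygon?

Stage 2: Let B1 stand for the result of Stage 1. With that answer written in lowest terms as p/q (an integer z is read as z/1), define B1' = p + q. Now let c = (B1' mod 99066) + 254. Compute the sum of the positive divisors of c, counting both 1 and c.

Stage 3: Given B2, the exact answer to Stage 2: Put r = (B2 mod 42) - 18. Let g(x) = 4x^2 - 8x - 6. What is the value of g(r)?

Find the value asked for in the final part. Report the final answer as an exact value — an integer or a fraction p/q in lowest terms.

Stage 1: cross terms: (-18*14 - -5*16)=-172, (-5*37 - 23*14)=-507, (23*16 - -18*37)=1034; twice the area = |355| = 355; area = 355/2; answer 355/2
Stage 2: B1 = 355/2; threaded value p + q = 357; c = 611; 611 = 13 * 47; sigma = (1 + 13) * (1 + 47) = 14 * 48 = 672; answer 672
Stage 3: B2 = 672; r = -18; 4*(-18)^2 - 8*(-18)^1 - 6 = (1296) + (144) + (-6) = 1434; answer 1434

1434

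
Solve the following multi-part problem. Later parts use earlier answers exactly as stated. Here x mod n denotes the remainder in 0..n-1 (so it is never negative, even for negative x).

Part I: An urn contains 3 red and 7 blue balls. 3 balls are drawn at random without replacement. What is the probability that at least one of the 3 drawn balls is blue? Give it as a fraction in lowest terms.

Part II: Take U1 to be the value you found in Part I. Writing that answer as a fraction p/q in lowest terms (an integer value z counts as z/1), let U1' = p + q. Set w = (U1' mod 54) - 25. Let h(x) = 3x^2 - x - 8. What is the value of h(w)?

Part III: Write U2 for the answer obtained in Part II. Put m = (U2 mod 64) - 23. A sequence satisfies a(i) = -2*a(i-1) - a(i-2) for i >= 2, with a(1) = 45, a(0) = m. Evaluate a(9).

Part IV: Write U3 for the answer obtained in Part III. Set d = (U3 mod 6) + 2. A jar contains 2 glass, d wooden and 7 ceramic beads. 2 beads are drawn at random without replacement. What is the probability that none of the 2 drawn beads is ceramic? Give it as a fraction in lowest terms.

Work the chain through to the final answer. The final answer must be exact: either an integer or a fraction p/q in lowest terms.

Part I: total draws C(10,3) = 120; complement C(3,3) = 1; favorable 120 - 1 = 119; P = 119/120; answer 119/120
Part II: U1 = 119/120; threaded value p + q = 239; w = -2; 3*(-2)^2 - 1*(-2)^1 - 8 = (12) + (2) + (-8) = 6; answer 6
Part III: U2 = 6; m = -17; a(2) = -2*(45) - 1*(-17) = -73; iterating: a(2)=-73, a(3)=101, a(4)=-129, a(5)=157, a(6)=-185, a(7)=213, a(8)=-241, a(9)=269; answer 269
Part IV: U3 = 269; d = 7; total draws C(16,2) = 120; favorable C(9,2) = 36; P = 3/10; answer 3/10

3/10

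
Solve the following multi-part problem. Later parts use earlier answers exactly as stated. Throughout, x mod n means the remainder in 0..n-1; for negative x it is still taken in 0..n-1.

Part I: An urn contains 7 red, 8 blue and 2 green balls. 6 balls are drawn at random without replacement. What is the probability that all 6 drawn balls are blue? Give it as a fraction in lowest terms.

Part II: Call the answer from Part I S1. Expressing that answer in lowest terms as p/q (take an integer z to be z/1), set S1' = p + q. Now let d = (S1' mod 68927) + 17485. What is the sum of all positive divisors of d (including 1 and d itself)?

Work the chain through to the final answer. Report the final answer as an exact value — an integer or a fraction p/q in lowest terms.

50400

Part I: total draws C(17,6) = 12376; favorable C(8,6) = 28; P = 1/442; answer 1/442
Part II: S1 = 1/442; threaded value p + q = 443; d = 17928; 17928 = 2^3 * 3^3 * 83; sigma = (1 + 2 + 4 + 8) * (1 + 3 + 9 + 27) * (1 + 83) = 15 * 40 * 84 = 50400; answer 50400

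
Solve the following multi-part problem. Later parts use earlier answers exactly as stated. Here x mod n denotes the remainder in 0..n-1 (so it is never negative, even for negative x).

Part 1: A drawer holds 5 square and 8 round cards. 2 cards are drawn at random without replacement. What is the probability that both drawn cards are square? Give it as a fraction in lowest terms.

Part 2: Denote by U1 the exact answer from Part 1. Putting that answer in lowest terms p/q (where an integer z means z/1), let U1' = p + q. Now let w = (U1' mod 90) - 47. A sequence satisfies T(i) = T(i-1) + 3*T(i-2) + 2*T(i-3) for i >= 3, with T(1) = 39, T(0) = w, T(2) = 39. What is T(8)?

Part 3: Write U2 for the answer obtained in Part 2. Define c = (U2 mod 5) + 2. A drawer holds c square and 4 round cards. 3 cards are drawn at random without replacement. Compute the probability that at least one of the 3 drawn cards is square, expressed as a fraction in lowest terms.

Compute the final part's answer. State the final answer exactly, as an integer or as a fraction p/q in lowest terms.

Part 1: total draws C(13,2) = 78; favorable C(5,2) = 10; P = 5/39; answer 5/39
Part 2: U1 = 5/39; threaded value p + q = 44; w = -3; T(3) = 1*(39) + 3*(39) + 2*(-3) = 150; iterating: T(3)=150, T(4)=345, T(5)=873, T(6)=2208, T(7)=5517, T(8)=13887; answer 13887
Part 3: U2 = 13887; c = 4; total draws C(8,3) = 56; complement C(4,3) = 4; favorable 56 - 4 = 52; P = 13/14; answer 13/14

13/14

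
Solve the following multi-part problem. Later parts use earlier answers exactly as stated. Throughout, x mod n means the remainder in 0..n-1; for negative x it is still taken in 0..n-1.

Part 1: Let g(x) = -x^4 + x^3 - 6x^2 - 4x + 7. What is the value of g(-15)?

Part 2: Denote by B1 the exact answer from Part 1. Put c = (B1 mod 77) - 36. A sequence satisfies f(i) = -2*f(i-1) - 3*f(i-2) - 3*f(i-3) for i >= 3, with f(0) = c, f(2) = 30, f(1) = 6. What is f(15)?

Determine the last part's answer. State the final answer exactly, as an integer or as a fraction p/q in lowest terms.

Part 1: -1*(-15)^4 + 1*(-15)^3 - 6*(-15)^2 - 4*(-15)^1 + 7 = (-50625) + (-3375) + (-1350) + (60) + (7) = -55283; answer -55283
Part 2: B1 = -55283; c = -33; f(3) = -2*(30) - 3*(6) - 3*(-33) = 21; iterating: f(3)=21, f(4)=-150, f(5)=147, f(6)=93, f(7)=-177, f(8)=-366, f(9)=984, f(10)=-339, f(11)=-1176, f(12)=417, f(13)=3711, f(14)=-5145, f(15)=-2094; answer -2094

-2094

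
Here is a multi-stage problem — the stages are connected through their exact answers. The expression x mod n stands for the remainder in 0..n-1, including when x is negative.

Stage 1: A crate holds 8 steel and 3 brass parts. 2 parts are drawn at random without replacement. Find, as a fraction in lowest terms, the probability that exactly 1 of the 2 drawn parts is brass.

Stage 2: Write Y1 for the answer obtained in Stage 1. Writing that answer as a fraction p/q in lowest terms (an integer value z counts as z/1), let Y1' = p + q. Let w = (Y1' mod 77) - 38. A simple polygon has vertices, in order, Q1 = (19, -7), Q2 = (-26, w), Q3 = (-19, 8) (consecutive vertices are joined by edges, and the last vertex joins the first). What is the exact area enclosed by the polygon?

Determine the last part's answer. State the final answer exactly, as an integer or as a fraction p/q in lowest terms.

Stage 1: total draws C(11,2) = 55; favorable C(3,1)*C(8,1) = 24; P = 24/55; answer 24/55
Stage 2: Y1 = 24/55; threaded value p + q = 79; w = -36; cross terms: (19*-36 - -26*-7)=-866, (-26*8 - -19*-36)=-892, (-19*-7 - 19*8)=-19; twice the area = |-1777| = 1777; area = 1777/2; answer 1777/2

1777/2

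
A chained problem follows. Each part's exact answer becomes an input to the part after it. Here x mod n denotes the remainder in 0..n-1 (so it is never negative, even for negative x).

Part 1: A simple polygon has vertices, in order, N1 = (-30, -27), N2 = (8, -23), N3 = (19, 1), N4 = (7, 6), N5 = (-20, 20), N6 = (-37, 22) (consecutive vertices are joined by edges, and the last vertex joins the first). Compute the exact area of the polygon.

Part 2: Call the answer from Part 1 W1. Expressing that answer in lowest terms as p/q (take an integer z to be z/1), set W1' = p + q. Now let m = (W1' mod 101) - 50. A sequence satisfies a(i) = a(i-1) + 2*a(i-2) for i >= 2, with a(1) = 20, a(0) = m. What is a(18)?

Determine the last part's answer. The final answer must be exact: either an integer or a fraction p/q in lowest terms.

1135946

Part 1: cross terms: (-30*-23 - 8*-27)=906, (8*1 - 19*-23)=445, (19*6 - 7*1)=107, (7*20 - -20*6)=260, (-20*22 - -37*20)=300, (-37*-27 - -30*22)=1659; twice the area = |3677| = 3677; area = 3677/2; answer 3677/2
Part 2: W1 = 3677/2; threaded value p + q = 3679; m = -7; a(2) = 1*(20) + 2*(-7) = 6; iterating: a(2)=6, a(3)=46, a(4)=58, a(5)=150, a(6)=266, a(7)=566, a(8)=1098, a(9)=2230, a(10)=4426, a(11)=8886, a(12)=17738, a(13)=35510, a(14)=70986, a(15)=142006, a(16)=283978, a(17)=567990, a(18)=1135946; answer 1135946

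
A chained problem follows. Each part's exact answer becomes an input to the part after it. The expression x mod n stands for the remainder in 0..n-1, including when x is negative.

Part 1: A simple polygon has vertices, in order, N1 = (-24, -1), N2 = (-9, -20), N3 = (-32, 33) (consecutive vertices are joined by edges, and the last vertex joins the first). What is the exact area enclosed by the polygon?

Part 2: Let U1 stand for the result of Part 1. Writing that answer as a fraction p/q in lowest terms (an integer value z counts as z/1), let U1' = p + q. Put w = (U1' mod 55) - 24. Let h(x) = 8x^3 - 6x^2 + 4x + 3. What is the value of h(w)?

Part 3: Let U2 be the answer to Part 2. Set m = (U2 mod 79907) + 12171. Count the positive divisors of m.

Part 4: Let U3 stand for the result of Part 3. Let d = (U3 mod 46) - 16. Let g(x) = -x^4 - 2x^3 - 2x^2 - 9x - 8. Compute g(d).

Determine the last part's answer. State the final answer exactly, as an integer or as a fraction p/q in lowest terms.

-17468

Part 1: cross terms: (-24*-20 - -9*-1)=471, (-9*33 - -32*-20)=-937, (-32*-1 - -24*33)=824; twice the area = |358| = 358; area = 179; answer 179
Part 2: U1 = 179; threaded value p + q = 180; w = -9; 8*(-9)^3 - 6*(-9)^2 + 4*(-9)^1 + 3 = (-5832) + (-486) + (-36) + (3) = -6351; answer -6351
Part 3: U2 = -6351; m = 85727; 85727 = 59 * 1453; number of divisors = (1+1) * (1+1) = 4; answer 4
Part 4: U3 = 4; d = -12; -1*(-12)^4 - 2*(-12)^3 - 2*(-12)^2 - 9*(-12)^1 - 8 = (-20736) + (3456) + (-288) + (108) + (-8) = -17468; answer -17468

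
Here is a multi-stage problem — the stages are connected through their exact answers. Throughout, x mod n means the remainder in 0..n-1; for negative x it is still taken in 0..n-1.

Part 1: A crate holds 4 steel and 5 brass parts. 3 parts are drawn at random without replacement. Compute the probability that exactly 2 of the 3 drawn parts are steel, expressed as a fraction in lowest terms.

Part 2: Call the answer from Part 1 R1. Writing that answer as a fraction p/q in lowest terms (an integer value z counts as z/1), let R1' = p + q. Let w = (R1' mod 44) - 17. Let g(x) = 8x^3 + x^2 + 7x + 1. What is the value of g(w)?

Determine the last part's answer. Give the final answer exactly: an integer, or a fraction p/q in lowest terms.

83

Part 1: total draws C(9,3) = 84; favorable C(4,2)*C(5,1) = 30; P = 5/14; answer 5/14
Part 2: R1 = 5/14; threaded value p + q = 19; w = 2; 8*(2)^3 + 1*(2)^2 + 7*(2)^1 + 1 = (64) + (4) + (14) + (1) = 83; answer 83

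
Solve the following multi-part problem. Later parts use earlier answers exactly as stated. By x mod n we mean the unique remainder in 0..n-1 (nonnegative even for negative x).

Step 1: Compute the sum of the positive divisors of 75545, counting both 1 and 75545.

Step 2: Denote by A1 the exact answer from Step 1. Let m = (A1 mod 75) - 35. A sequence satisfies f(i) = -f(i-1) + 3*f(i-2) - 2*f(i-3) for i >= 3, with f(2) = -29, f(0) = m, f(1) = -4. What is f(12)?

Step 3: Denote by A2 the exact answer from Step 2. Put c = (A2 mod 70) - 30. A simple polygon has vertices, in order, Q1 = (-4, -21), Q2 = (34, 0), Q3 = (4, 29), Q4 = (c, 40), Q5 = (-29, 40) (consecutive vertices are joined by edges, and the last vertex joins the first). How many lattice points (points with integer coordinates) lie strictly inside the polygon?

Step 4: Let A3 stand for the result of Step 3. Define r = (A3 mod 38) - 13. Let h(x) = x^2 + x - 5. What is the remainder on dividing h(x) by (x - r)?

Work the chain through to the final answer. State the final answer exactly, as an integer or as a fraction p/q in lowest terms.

Step 1: 75545 = 5 * 29 * 521; sigma = (1 + 5) * (1 + 29) * (1 + 521) = 6 * 30 * 522 = 93960; answer 93960
Step 2: A1 = 93960; m = 25; f(3) = -1*(-29) + 3*(-4) - 2*(25) = -33; iterating: f(3)=-33, f(4)=-46, f(5)=5, f(6)=-77, f(7)=184, f(8)=-425, f(9)=1131, f(10)=-2774, f(11)=7017, f(12)=-17601; answer -17601
Step 3: A2 = -17601; c = 9; cross terms: (-4*0 - 34*-21)=714, (34*29 - 4*0)=986, (4*40 - 9*29)=-101, (9*40 - -29*40)=1520, (-29*-21 - -4*40)=769; twice the area = |3888| = 3888; area = 1944; boundary points = 1 + 1 + 1 + 38 + 1 = 42; strictly interior points = area - boundary/2 + 1 = 1924; answer 1924
Step 4: A3 = 1924; r = 11; remainder = value at the root: 1*(11)^2 + 1*(11)^1 - 5 = (121) + (11) + (-5) = 127; answer 127

127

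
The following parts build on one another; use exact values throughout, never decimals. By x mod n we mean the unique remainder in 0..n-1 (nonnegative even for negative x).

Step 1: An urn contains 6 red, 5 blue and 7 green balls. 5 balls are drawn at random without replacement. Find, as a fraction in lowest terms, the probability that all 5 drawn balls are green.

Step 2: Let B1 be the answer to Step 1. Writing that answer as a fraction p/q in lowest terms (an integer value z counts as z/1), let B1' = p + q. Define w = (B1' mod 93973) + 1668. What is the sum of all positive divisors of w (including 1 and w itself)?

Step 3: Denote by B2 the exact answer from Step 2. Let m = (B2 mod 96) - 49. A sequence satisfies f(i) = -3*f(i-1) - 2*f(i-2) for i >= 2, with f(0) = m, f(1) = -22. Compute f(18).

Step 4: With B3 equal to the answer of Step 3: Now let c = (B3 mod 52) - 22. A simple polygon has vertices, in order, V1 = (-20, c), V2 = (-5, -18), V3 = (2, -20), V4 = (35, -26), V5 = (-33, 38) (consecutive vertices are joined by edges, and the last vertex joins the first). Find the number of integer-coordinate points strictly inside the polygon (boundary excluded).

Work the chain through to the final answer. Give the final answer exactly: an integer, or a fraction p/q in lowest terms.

931

Step 1: total draws C(18,5) = 8568; favorable C(7,5) = 21; P = 1/408; answer 1/408
Step 2: B1 = 1/408; threaded value p + q = 409; w = 2077; 2077 = 31 * 67; sigma = (1 + 31) * (1 + 67) = 32 * 68 = 2176; answer 2176
Step 3: B2 = 2176; m = 15; f(2) = -3*(-22) - 2*(15) = 36; iterating: f(2)=36, f(3)=-64, f(4)=120, f(5)=-232, f(6)=456, f(7)=-904, f(8)=1800, f(9)=-3592, f(10)=7176, f(11)=-14344, f(12)=28680, f(13)=-57352, f(14)=114696, f(15)=-229384, f(16)=458760, f(17)=-917512, f(18)=1835016; answer 1835016
Step 4: B3 = 1835016; c = 18; cross terms: (-20*-18 - -5*18)=450, (-5*-20 - 2*-18)=136, (2*-26 - 35*-20)=648, (35*38 - -33*-26)=472, (-33*18 - -20*38)=166; twice the area = |1872| = 1872; area = 936; boundary points = 3 + 1 + 3 + 4 + 1 = 12; strictly interior points = area - boundary/2 + 1 = 931; answer 931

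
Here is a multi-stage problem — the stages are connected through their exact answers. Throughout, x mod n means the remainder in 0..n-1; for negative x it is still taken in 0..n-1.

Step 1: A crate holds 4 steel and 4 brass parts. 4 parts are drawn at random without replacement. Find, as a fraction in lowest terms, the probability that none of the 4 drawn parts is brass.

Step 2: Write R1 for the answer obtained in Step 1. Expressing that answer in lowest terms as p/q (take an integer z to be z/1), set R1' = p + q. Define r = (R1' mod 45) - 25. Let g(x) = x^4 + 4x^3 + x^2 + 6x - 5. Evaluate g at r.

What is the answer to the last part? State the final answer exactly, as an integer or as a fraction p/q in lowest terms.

Step 1: total draws C(8,4) = 70; favorable C(4,4) = 1; P = 1/70; answer 1/70
Step 2: R1 = 1/70; threaded value p + q = 71; r = 1; 1*(1)^4 + 4*(1)^3 + 1*(1)^2 + 6*(1)^1 - 5 = (1) + (4) + (1) + (6) + (-5) = 7; answer 7

7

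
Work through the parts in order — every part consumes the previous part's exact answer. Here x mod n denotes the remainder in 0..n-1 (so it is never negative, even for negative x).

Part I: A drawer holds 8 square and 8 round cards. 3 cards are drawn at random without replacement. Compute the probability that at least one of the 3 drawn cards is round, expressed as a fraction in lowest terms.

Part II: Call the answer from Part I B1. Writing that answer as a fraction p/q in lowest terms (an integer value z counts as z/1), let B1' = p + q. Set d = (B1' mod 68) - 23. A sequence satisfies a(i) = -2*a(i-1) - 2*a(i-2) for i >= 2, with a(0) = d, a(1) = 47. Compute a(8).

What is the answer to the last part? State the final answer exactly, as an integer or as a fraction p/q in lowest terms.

Part I: total draws C(16,3) = 560; complement C(8,3) = 56; favorable 560 - 56 = 504; P = 9/10; answer 9/10
Part II: B1 = 9/10; threaded value p + q = 19; d = -4; a(2) = -2*(47) - 2*(-4) = -86; iterating: a(2)=-86, a(3)=78, a(4)=16, a(5)=-188, a(6)=344, a(7)=-312, a(8)=-64; answer -64

-64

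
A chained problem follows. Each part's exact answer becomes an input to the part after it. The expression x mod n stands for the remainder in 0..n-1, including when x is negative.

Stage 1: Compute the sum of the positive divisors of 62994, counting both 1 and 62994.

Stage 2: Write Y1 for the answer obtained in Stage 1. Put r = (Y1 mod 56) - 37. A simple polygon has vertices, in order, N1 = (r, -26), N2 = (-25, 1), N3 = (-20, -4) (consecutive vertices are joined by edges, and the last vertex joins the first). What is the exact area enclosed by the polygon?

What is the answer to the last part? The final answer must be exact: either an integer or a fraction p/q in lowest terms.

Stage 1: 62994 = 2 * 3 * 10499; sigma = (1 + 2) * (1 + 3) * (1 + 10499) = 3 * 4 * 10500 = 126000; answer 126000
Stage 2: Y1 = 126000; r = -37; cross terms: (-37*1 - -25*-26)=-687, (-25*-4 - -20*1)=120, (-20*-26 - -37*-4)=372; twice the area = |-195| = 195; area = 195/2; answer 195/2

195/2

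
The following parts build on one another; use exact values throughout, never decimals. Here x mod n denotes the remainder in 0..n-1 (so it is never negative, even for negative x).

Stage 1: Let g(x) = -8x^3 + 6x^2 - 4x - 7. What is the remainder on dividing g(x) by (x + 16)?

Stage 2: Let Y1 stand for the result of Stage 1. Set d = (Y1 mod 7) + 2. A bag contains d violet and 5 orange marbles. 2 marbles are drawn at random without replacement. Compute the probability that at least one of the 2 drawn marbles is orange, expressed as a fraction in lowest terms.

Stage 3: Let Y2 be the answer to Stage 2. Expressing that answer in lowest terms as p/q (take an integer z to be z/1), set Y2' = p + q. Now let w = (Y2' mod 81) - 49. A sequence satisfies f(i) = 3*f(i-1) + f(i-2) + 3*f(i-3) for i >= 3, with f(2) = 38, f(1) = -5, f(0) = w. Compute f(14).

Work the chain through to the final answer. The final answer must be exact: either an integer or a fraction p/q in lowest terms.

76094948

Stage 1: remainder = value at the root: -8*(-16)^3 + 6*(-16)^2 - 4*(-16)^1 - 7 = (32768) + (1536) + (64) + (-7) = 34361; answer 34361
Stage 2: Y1 = 34361; d = 7; total draws C(12,2) = 66; complement C(7,2) = 21; favorable 66 - 21 = 45; P = 15/22; answer 15/22
Stage 3: Y2 = 15/22; threaded value p + q = 37; w = -12; f(3) = 3*(38) + 1*(-5) + 3*(-12) = 73; iterating: f(3)=73, f(4)=242, f(5)=913, f(6)=3200, f(7)=11239, f(8)=39656, f(9)=139807, f(10)=492794, f(11)=1737157, f(12)=6123686, f(13)=21586597, f(14)=76094948; answer 76094948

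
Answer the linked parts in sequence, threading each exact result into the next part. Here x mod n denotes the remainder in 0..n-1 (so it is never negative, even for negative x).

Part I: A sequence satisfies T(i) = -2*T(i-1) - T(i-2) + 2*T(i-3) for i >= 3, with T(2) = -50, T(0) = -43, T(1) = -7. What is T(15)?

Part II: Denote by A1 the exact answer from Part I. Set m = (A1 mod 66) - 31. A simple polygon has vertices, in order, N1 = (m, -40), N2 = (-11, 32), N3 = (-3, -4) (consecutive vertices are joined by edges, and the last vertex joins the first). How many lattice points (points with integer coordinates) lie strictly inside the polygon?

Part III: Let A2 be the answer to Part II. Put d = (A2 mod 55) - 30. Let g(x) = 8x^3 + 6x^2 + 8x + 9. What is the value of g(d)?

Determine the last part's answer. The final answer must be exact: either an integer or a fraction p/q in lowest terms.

-47

Part I: T(3) = -2*(-50) - 1*(-7) + 2*(-43) = 21; iterating: T(3)=21, T(4)=-6, T(5)=-109, T(6)=266, T(7)=-435, T(8)=386, T(9)=195, T(10)=-1646, T(11)=3869, T(12)=-5702, T(13)=4243, T(14)=4954, T(15)=-25555; answer -25555
Part II: A1 = -25555; m = 22; cross terms: (22*32 - -11*-40)=264, (-11*-4 - -3*32)=140, (-3*-40 - 22*-4)=208; twice the area = |612| = 612; area = 306; boundary points = 3 + 4 + 1 = 8; strictly interior points = area - boundary/2 + 1 = 303; answer 303
Part III: A2 = 303; d = -2; 8*(-2)^3 + 6*(-2)^2 + 8*(-2)^1 + 9 = (-64) + (24) + (-16) + (9) = -47; answer -47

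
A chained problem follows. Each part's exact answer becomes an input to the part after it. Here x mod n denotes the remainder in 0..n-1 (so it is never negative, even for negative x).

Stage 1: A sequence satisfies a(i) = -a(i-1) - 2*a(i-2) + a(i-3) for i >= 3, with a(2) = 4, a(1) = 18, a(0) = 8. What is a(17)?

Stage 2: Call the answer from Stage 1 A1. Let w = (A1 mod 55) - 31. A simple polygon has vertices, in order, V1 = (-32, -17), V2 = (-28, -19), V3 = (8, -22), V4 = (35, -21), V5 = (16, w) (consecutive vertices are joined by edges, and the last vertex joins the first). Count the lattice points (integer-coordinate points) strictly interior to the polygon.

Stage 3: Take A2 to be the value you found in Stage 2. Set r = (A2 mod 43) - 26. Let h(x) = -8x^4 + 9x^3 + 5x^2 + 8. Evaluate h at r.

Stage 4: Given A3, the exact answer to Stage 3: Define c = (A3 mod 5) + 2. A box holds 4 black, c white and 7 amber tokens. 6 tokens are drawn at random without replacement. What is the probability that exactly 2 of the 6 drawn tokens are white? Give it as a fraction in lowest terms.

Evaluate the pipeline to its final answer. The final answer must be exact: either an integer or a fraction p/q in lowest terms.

Stage 1: a(3) = -1*(4) - 2*(18) + 1*(8) = -32; iterating: a(3)=-32, a(4)=42, a(5)=26, a(6)=-142, a(7)=132, a(8)=178, a(9)=-584, a(10)=360, a(11)=986, a(12)=-2290, a(13)=678, a(14)=4888, a(15)=-8534, a(16)=-564, a(17)=22520; answer 22520
Stage 2: A1 = 22520; w = -6; cross terms: (-32*-19 - -28*-17)=132, (-28*-22 - 8*-19)=768, (8*-21 - 35*-22)=602, (35*-6 - 16*-21)=126, (16*-17 - -32*-6)=-464; twice the area = |1164| = 1164; area = 582; boundary points = 2 + 3 + 1 + 1 + 1 = 8; strictly interior points = area - boundary/2 + 1 = 579; answer 579
Stage 3: A2 = 579; r = -6; -8*(-6)^4 + 9*(-6)^3 + 5*(-6)^2 + 8 = (-10368) + (-1944) + (180) + (8) = -12124; answer -12124
Stage 4: A3 = -12124; c = 3; total draws C(14,6) = 3003; favorable C(3,2)*C(11,4) = 990; P = 30/91; answer 30/91

30/91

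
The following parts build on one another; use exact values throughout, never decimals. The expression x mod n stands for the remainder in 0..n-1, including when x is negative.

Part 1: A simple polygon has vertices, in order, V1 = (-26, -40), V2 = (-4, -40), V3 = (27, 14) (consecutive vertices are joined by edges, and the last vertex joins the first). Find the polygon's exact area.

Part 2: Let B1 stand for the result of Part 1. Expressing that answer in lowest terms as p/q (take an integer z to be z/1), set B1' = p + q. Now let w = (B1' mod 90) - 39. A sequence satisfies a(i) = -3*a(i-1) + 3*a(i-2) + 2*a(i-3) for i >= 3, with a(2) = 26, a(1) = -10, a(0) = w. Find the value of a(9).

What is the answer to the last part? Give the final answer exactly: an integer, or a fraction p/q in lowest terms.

Part 1: cross terms: (-26*-40 - -4*-40)=880, (-4*14 - 27*-40)=1024, (27*-40 - -26*14)=-716; twice the area = |1188| = 1188; area = 594; answer 594
Part 2: B1 = 594; threaded value p + q = 595; w = 16; a(3) = -3*(26) + 3*(-10) + 2*(16) = -76; iterating: a(3)=-76, a(4)=286, a(5)=-1034, a(6)=3808, a(7)=-13954, a(8)=51218, a(9)=-187900; answer -187900

-187900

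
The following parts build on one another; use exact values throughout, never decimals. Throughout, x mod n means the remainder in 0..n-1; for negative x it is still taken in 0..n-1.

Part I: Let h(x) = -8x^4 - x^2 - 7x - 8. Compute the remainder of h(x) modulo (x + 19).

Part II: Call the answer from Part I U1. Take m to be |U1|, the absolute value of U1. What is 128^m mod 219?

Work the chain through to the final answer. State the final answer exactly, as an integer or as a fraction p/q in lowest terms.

Part I: remainder = value at the root: -8*(-19)^4 - 1*(-19)^2 - 7*(-19)^1 - 8 = (-1042568) + (-361) + (133) + (-8) = -1042804; answer -1042804
Part II: U1 = -1042804; m = 1042804; squarings mod 219: 128^1=128, 128^2=178, 128^4=148, 128^8=4, 128^16=16, 128^32=37, 128^64=55, 128^128=178, 128^256=148, 128^512=4, 128^1024=16, 128^2048=37, 128^4096=55, 128^8192=178, 128^16384=148, 128^32768=4, 128^65536=16, 128^131072=37, 128^262144=55, 128^524288=178; 128^1042804 = 128^4 * 128^16 * 128^32 * 128^64 * 128^256 * 128^2048 * 128^8192 * 128^16384 * 128^32768 * 128^65536 * 128^131072 * 128^262144 * 128^524288 = 55 (mod 219); answer 55

55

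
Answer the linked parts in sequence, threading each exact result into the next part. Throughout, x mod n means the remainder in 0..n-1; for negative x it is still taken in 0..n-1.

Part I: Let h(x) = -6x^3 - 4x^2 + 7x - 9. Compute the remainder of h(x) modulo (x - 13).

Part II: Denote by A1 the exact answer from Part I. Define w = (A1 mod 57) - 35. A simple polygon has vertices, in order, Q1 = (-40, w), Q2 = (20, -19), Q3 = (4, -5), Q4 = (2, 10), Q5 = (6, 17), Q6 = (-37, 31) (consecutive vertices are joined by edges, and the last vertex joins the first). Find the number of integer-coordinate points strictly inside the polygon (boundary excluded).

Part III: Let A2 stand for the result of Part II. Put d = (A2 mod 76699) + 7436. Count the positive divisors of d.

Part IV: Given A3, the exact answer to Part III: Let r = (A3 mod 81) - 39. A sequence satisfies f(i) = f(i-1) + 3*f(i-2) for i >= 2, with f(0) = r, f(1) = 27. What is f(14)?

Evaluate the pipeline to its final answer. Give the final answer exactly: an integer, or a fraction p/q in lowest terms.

754722

Part I: remainder = value at the root: -6*(13)^3 - 4*(13)^2 + 7*(13)^1 - 9 = (-13182) + (-676) + (91) + (-9) = -13776; answer -13776
Part II: A1 = -13776; w = -17; cross terms: (-40*-19 - 20*-17)=1100, (20*-5 - 4*-19)=-24, (4*10 - 2*-5)=50, (2*17 - 6*10)=-26, (6*31 - -37*17)=815, (-37*-17 - -40*31)=1869; twice the area = |3784| = 3784; area = 1892; boundary points = 2 + 2 + 1 + 1 + 1 + 3 = 10; strictly interior points = area - boundary/2 + 1 = 1888; answer 1888
Part III: A2 = 1888; d = 9324; 9324 = 2^2 * 3^2 * 7 * 37; number of divisors = (2+1) * (2+1) * (1+1) * (1+1) = 36; answer 36
Part IV: A3 = 36; r = -3; f(2) = 1*(27) + 3*(-3) = 18; iterating: f(2)=18, f(3)=99, f(4)=153, f(5)=450, f(6)=909, f(7)=2259, f(8)=4986, f(9)=11763, f(10)=26721, f(11)=62010, f(12)=142173, f(13)=328203, f(14)=754722; answer 754722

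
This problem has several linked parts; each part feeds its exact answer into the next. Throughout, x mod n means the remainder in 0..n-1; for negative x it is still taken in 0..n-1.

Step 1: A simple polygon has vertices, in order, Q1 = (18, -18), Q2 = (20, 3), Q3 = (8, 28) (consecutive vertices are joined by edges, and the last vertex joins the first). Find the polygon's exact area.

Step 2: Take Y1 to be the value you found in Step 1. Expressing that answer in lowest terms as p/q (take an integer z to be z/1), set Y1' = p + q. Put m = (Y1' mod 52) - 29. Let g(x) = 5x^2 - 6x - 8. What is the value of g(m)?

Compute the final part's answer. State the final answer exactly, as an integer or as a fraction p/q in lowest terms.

1683

Step 1: cross terms: (18*3 - 20*-18)=414, (20*28 - 8*3)=536, (8*-18 - 18*28)=-648; twice the area = |302| = 302; area = 151; answer 151
Step 2: Y1 = 151; threaded value p + q = 152; m = 19; 5*(19)^2 - 6*(19)^1 - 8 = (1805) + (-114) + (-8) = 1683; answer 1683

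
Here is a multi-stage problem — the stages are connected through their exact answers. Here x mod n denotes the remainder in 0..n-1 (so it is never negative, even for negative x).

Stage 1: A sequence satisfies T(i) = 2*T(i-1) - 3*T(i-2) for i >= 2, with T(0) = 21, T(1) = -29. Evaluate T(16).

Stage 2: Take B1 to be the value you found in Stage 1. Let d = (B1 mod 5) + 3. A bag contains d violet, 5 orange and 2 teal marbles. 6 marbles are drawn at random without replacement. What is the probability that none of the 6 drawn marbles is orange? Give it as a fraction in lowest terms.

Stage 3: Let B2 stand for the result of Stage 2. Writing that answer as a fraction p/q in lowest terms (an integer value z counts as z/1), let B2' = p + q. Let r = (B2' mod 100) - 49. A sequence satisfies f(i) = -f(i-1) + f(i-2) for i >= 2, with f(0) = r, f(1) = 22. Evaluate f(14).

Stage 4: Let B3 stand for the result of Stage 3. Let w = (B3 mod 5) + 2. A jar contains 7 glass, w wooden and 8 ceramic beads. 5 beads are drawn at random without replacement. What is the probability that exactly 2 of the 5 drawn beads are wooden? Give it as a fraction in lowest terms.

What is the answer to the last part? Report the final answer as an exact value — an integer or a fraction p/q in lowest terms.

Stage 1: T(2) = 2*(-29) - 3*(21) = -121; iterating: T(2)=-121, T(3)=-155, T(4)=53, T(5)=571, T(6)=983, T(7)=253, T(8)=-2443, T(9)=-5645, T(10)=-3961, T(11)=9013, T(12)=29909, T(13)=32779, T(14)=-24169, T(15)=-146675, T(16)=-220843; answer -220843
Stage 2: B1 = -220843; d = 5; total draws C(12,6) = 924; favorable C(7,6) = 7; P = 1/132; answer 1/132
Stage 3: B2 = 1/132; threaded value p + q = 133; r = -16; f(2) = -1*(22) + 1*(-16) = -38; iterating: f(2)=-38, f(3)=60, f(4)=-98, f(5)=158, f(6)=-256, f(7)=414, f(8)=-670, f(9)=1084, f(10)=-1754, f(11)=2838, f(12)=-4592, f(13)=7430, f(14)=-12022; answer -12022
Stage 4: B3 = -12022; w = 5; total draws C(20,5) = 15504; favorable C(5,2)*C(15,3) = 4550; P = 2275/7752; answer 2275/7752

2275/7752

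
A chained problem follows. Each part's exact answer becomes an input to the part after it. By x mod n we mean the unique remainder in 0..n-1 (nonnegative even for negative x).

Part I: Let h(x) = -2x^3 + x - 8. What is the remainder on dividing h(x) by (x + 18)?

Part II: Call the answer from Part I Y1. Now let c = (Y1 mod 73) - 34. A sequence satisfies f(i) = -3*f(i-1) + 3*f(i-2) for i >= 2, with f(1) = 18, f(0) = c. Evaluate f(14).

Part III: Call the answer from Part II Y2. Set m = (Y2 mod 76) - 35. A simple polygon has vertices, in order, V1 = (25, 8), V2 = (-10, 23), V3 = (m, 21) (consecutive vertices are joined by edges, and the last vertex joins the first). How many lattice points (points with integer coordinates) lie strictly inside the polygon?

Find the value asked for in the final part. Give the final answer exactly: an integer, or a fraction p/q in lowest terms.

Part I: remainder = value at the root: -2*(-18)^3 + 1*(-18)^1 - 8 = (11664) + (-18) + (-8) = 11638; answer 11638
Part II: Y1 = 11638; c = -3; f(2) = -3*(18) + 3*(-3) = -63; iterating: f(2)=-63, f(3)=243, f(4)=-918, f(5)=3483, f(6)=-13203, f(7)=50058, f(8)=-189783, f(9)=719523, f(10)=-2727918, f(11)=10342323, f(12)=-39210723, f(13)=148659138, f(14)=-563609583; answer -563609583
Part III: Y2 = -563609583; m = -2; cross terms: (25*23 - -10*8)=655, (-10*21 - -2*23)=-164, (-2*8 - 25*21)=-541; twice the area = |-50| = 50; area = 25; boundary points = 5 + 2 + 1 = 8; strictly interior points = area - boundary/2 + 1 = 22; answer 22

22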